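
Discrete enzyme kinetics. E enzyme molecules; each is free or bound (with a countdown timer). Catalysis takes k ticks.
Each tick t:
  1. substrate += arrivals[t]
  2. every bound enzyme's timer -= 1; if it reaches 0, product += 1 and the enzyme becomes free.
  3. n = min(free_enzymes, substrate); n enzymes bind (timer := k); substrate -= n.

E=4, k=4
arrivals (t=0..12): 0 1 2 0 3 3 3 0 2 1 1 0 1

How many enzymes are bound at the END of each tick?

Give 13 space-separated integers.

Answer: 0 1 3 3 4 4 4 4 4 4 4 4 4

Derivation:
t=0: arr=0 -> substrate=0 bound=0 product=0
t=1: arr=1 -> substrate=0 bound=1 product=0
t=2: arr=2 -> substrate=0 bound=3 product=0
t=3: arr=0 -> substrate=0 bound=3 product=0
t=4: arr=3 -> substrate=2 bound=4 product=0
t=5: arr=3 -> substrate=4 bound=4 product=1
t=6: arr=3 -> substrate=5 bound=4 product=3
t=7: arr=0 -> substrate=5 bound=4 product=3
t=8: arr=2 -> substrate=6 bound=4 product=4
t=9: arr=1 -> substrate=6 bound=4 product=5
t=10: arr=1 -> substrate=5 bound=4 product=7
t=11: arr=0 -> substrate=5 bound=4 product=7
t=12: arr=1 -> substrate=5 bound=4 product=8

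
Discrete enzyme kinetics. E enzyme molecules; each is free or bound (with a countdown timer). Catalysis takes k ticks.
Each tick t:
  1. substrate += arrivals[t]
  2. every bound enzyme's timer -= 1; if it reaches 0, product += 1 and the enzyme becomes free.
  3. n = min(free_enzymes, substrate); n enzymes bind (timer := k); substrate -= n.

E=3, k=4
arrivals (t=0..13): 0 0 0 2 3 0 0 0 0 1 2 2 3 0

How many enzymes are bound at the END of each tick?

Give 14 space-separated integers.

Answer: 0 0 0 2 3 3 3 3 2 3 3 3 3 3

Derivation:
t=0: arr=0 -> substrate=0 bound=0 product=0
t=1: arr=0 -> substrate=0 bound=0 product=0
t=2: arr=0 -> substrate=0 bound=0 product=0
t=3: arr=2 -> substrate=0 bound=2 product=0
t=4: arr=3 -> substrate=2 bound=3 product=0
t=5: arr=0 -> substrate=2 bound=3 product=0
t=6: arr=0 -> substrate=2 bound=3 product=0
t=7: arr=0 -> substrate=0 bound=3 product=2
t=8: arr=0 -> substrate=0 bound=2 product=3
t=9: arr=1 -> substrate=0 bound=3 product=3
t=10: arr=2 -> substrate=2 bound=3 product=3
t=11: arr=2 -> substrate=2 bound=3 product=5
t=12: arr=3 -> substrate=5 bound=3 product=5
t=13: arr=0 -> substrate=4 bound=3 product=6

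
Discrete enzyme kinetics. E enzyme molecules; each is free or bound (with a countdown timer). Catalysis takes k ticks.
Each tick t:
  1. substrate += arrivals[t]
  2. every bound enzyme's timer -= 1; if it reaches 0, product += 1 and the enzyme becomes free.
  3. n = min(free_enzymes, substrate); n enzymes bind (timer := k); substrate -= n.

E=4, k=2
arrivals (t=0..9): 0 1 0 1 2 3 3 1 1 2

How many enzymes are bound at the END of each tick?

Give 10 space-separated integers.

Answer: 0 1 1 1 3 4 4 4 4 4

Derivation:
t=0: arr=0 -> substrate=0 bound=0 product=0
t=1: arr=1 -> substrate=0 bound=1 product=0
t=2: arr=0 -> substrate=0 bound=1 product=0
t=3: arr=1 -> substrate=0 bound=1 product=1
t=4: arr=2 -> substrate=0 bound=3 product=1
t=5: arr=3 -> substrate=1 bound=4 product=2
t=6: arr=3 -> substrate=2 bound=4 product=4
t=7: arr=1 -> substrate=1 bound=4 product=6
t=8: arr=1 -> substrate=0 bound=4 product=8
t=9: arr=2 -> substrate=0 bound=4 product=10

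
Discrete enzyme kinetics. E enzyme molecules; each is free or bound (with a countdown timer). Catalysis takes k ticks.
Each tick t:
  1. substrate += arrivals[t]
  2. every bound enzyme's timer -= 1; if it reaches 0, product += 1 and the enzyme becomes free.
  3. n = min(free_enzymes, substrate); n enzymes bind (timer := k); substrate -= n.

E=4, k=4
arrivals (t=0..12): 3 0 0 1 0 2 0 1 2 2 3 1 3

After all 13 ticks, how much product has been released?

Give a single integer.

t=0: arr=3 -> substrate=0 bound=3 product=0
t=1: arr=0 -> substrate=0 bound=3 product=0
t=2: arr=0 -> substrate=0 bound=3 product=0
t=3: arr=1 -> substrate=0 bound=4 product=0
t=4: arr=0 -> substrate=0 bound=1 product=3
t=5: arr=2 -> substrate=0 bound=3 product=3
t=6: arr=0 -> substrate=0 bound=3 product=3
t=7: arr=1 -> substrate=0 bound=3 product=4
t=8: arr=2 -> substrate=1 bound=4 product=4
t=9: arr=2 -> substrate=1 bound=4 product=6
t=10: arr=3 -> substrate=4 bound=4 product=6
t=11: arr=1 -> substrate=4 bound=4 product=7
t=12: arr=3 -> substrate=6 bound=4 product=8

Answer: 8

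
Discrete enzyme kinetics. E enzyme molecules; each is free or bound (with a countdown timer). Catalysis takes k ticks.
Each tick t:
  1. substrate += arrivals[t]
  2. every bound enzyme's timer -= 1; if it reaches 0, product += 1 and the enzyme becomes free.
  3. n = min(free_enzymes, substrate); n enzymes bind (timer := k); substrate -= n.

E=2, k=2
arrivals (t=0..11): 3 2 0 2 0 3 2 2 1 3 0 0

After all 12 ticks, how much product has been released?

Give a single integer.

t=0: arr=3 -> substrate=1 bound=2 product=0
t=1: arr=2 -> substrate=3 bound=2 product=0
t=2: arr=0 -> substrate=1 bound=2 product=2
t=3: arr=2 -> substrate=3 bound=2 product=2
t=4: arr=0 -> substrate=1 bound=2 product=4
t=5: arr=3 -> substrate=4 bound=2 product=4
t=6: arr=2 -> substrate=4 bound=2 product=6
t=7: arr=2 -> substrate=6 bound=2 product=6
t=8: arr=1 -> substrate=5 bound=2 product=8
t=9: arr=3 -> substrate=8 bound=2 product=8
t=10: arr=0 -> substrate=6 bound=2 product=10
t=11: arr=0 -> substrate=6 bound=2 product=10

Answer: 10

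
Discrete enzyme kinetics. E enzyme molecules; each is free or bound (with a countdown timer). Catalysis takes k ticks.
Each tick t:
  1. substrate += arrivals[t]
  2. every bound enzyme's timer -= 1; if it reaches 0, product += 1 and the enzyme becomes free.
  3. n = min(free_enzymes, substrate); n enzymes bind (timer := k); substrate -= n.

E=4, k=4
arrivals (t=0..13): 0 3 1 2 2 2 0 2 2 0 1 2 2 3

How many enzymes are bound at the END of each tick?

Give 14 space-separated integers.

t=0: arr=0 -> substrate=0 bound=0 product=0
t=1: arr=3 -> substrate=0 bound=3 product=0
t=2: arr=1 -> substrate=0 bound=4 product=0
t=3: arr=2 -> substrate=2 bound=4 product=0
t=4: arr=2 -> substrate=4 bound=4 product=0
t=5: arr=2 -> substrate=3 bound=4 product=3
t=6: arr=0 -> substrate=2 bound=4 product=4
t=7: arr=2 -> substrate=4 bound=4 product=4
t=8: arr=2 -> substrate=6 bound=4 product=4
t=9: arr=0 -> substrate=3 bound=4 product=7
t=10: arr=1 -> substrate=3 bound=4 product=8
t=11: arr=2 -> substrate=5 bound=4 product=8
t=12: arr=2 -> substrate=7 bound=4 product=8
t=13: arr=3 -> substrate=7 bound=4 product=11

Answer: 0 3 4 4 4 4 4 4 4 4 4 4 4 4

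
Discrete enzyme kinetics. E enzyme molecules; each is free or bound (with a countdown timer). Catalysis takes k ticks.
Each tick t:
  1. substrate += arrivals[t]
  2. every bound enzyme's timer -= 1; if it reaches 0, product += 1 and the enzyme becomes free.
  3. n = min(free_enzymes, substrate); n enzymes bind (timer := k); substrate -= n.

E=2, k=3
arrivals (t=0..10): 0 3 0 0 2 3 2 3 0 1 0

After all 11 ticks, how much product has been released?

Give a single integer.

Answer: 6

Derivation:
t=0: arr=0 -> substrate=0 bound=0 product=0
t=1: arr=3 -> substrate=1 bound=2 product=0
t=2: arr=0 -> substrate=1 bound=2 product=0
t=3: arr=0 -> substrate=1 bound=2 product=0
t=4: arr=2 -> substrate=1 bound=2 product=2
t=5: arr=3 -> substrate=4 bound=2 product=2
t=6: arr=2 -> substrate=6 bound=2 product=2
t=7: arr=3 -> substrate=7 bound=2 product=4
t=8: arr=0 -> substrate=7 bound=2 product=4
t=9: arr=1 -> substrate=8 bound=2 product=4
t=10: arr=0 -> substrate=6 bound=2 product=6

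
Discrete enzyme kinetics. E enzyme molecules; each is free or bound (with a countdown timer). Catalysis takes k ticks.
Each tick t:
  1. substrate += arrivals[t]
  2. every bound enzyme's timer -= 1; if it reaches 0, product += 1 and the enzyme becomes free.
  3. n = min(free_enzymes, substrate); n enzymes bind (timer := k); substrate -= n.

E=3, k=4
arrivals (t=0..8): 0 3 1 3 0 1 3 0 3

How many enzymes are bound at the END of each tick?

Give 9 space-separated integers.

Answer: 0 3 3 3 3 3 3 3 3

Derivation:
t=0: arr=0 -> substrate=0 bound=0 product=0
t=1: arr=3 -> substrate=0 bound=3 product=0
t=2: arr=1 -> substrate=1 bound=3 product=0
t=3: arr=3 -> substrate=4 bound=3 product=0
t=4: arr=0 -> substrate=4 bound=3 product=0
t=5: arr=1 -> substrate=2 bound=3 product=3
t=6: arr=3 -> substrate=5 bound=3 product=3
t=7: arr=0 -> substrate=5 bound=3 product=3
t=8: arr=3 -> substrate=8 bound=3 product=3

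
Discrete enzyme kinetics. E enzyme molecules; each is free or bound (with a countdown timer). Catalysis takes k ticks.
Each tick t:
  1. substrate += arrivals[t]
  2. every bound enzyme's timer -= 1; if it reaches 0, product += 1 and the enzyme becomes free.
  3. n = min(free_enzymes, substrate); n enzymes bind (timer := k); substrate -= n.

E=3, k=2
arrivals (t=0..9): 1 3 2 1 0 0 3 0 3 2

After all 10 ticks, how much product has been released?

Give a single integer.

Answer: 10

Derivation:
t=0: arr=1 -> substrate=0 bound=1 product=0
t=1: arr=3 -> substrate=1 bound=3 product=0
t=2: arr=2 -> substrate=2 bound=3 product=1
t=3: arr=1 -> substrate=1 bound=3 product=3
t=4: arr=0 -> substrate=0 bound=3 product=4
t=5: arr=0 -> substrate=0 bound=1 product=6
t=6: arr=3 -> substrate=0 bound=3 product=7
t=7: arr=0 -> substrate=0 bound=3 product=7
t=8: arr=3 -> substrate=0 bound=3 product=10
t=9: arr=2 -> substrate=2 bound=3 product=10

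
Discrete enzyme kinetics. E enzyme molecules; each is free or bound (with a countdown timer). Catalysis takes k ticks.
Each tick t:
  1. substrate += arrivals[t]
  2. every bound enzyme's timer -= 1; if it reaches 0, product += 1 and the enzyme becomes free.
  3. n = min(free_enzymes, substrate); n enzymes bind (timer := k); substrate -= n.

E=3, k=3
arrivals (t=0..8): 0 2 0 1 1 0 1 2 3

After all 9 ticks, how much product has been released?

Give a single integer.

Answer: 4

Derivation:
t=0: arr=0 -> substrate=0 bound=0 product=0
t=1: arr=2 -> substrate=0 bound=2 product=0
t=2: arr=0 -> substrate=0 bound=2 product=0
t=3: arr=1 -> substrate=0 bound=3 product=0
t=4: arr=1 -> substrate=0 bound=2 product=2
t=5: arr=0 -> substrate=0 bound=2 product=2
t=6: arr=1 -> substrate=0 bound=2 product=3
t=7: arr=2 -> substrate=0 bound=3 product=4
t=8: arr=3 -> substrate=3 bound=3 product=4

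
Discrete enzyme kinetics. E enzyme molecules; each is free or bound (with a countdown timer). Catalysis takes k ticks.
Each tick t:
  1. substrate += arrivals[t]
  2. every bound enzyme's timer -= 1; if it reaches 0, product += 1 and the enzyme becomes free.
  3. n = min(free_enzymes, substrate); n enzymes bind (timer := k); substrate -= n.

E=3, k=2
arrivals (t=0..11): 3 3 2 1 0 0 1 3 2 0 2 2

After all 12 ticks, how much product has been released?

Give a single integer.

Answer: 15

Derivation:
t=0: arr=3 -> substrate=0 bound=3 product=0
t=1: arr=3 -> substrate=3 bound=3 product=0
t=2: arr=2 -> substrate=2 bound=3 product=3
t=3: arr=1 -> substrate=3 bound=3 product=3
t=4: arr=0 -> substrate=0 bound=3 product=6
t=5: arr=0 -> substrate=0 bound=3 product=6
t=6: arr=1 -> substrate=0 bound=1 product=9
t=7: arr=3 -> substrate=1 bound=3 product=9
t=8: arr=2 -> substrate=2 bound=3 product=10
t=9: arr=0 -> substrate=0 bound=3 product=12
t=10: arr=2 -> substrate=1 bound=3 product=13
t=11: arr=2 -> substrate=1 bound=3 product=15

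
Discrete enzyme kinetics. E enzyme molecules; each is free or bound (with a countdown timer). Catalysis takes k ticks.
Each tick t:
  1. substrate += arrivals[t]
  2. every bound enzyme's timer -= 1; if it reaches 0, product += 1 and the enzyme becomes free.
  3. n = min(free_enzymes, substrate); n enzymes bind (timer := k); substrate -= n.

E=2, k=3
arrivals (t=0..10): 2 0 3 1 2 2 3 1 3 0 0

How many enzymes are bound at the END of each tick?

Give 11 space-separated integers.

Answer: 2 2 2 2 2 2 2 2 2 2 2

Derivation:
t=0: arr=2 -> substrate=0 bound=2 product=0
t=1: arr=0 -> substrate=0 bound=2 product=0
t=2: arr=3 -> substrate=3 bound=2 product=0
t=3: arr=1 -> substrate=2 bound=2 product=2
t=4: arr=2 -> substrate=4 bound=2 product=2
t=5: arr=2 -> substrate=6 bound=2 product=2
t=6: arr=3 -> substrate=7 bound=2 product=4
t=7: arr=1 -> substrate=8 bound=2 product=4
t=8: arr=3 -> substrate=11 bound=2 product=4
t=9: arr=0 -> substrate=9 bound=2 product=6
t=10: arr=0 -> substrate=9 bound=2 product=6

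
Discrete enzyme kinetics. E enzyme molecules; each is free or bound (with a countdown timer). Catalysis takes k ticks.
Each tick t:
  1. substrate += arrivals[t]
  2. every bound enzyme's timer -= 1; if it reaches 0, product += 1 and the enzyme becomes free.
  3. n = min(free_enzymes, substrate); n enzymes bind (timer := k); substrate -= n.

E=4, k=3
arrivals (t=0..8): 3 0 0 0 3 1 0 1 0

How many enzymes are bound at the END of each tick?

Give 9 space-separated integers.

t=0: arr=3 -> substrate=0 bound=3 product=0
t=1: arr=0 -> substrate=0 bound=3 product=0
t=2: arr=0 -> substrate=0 bound=3 product=0
t=3: arr=0 -> substrate=0 bound=0 product=3
t=4: arr=3 -> substrate=0 bound=3 product=3
t=5: arr=1 -> substrate=0 bound=4 product=3
t=6: arr=0 -> substrate=0 bound=4 product=3
t=7: arr=1 -> substrate=0 bound=2 product=6
t=8: arr=0 -> substrate=0 bound=1 product=7

Answer: 3 3 3 0 3 4 4 2 1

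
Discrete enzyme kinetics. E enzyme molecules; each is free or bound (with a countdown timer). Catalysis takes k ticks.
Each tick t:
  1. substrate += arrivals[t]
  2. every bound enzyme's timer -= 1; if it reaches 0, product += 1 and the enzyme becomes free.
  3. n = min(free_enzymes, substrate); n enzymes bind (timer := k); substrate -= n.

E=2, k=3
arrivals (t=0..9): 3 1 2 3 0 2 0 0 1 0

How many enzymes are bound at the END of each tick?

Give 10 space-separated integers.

Answer: 2 2 2 2 2 2 2 2 2 2

Derivation:
t=0: arr=3 -> substrate=1 bound=2 product=0
t=1: arr=1 -> substrate=2 bound=2 product=0
t=2: arr=2 -> substrate=4 bound=2 product=0
t=3: arr=3 -> substrate=5 bound=2 product=2
t=4: arr=0 -> substrate=5 bound=2 product=2
t=5: arr=2 -> substrate=7 bound=2 product=2
t=6: arr=0 -> substrate=5 bound=2 product=4
t=7: arr=0 -> substrate=5 bound=2 product=4
t=8: arr=1 -> substrate=6 bound=2 product=4
t=9: arr=0 -> substrate=4 bound=2 product=6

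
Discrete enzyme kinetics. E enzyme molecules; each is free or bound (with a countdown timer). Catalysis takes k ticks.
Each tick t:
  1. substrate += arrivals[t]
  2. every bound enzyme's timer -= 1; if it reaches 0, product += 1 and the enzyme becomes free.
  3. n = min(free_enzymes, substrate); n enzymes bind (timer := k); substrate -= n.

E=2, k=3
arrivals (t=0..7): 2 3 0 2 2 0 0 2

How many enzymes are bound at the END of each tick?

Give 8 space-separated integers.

Answer: 2 2 2 2 2 2 2 2

Derivation:
t=0: arr=2 -> substrate=0 bound=2 product=0
t=1: arr=3 -> substrate=3 bound=2 product=0
t=2: arr=0 -> substrate=3 bound=2 product=0
t=3: arr=2 -> substrate=3 bound=2 product=2
t=4: arr=2 -> substrate=5 bound=2 product=2
t=5: arr=0 -> substrate=5 bound=2 product=2
t=6: arr=0 -> substrate=3 bound=2 product=4
t=7: arr=2 -> substrate=5 bound=2 product=4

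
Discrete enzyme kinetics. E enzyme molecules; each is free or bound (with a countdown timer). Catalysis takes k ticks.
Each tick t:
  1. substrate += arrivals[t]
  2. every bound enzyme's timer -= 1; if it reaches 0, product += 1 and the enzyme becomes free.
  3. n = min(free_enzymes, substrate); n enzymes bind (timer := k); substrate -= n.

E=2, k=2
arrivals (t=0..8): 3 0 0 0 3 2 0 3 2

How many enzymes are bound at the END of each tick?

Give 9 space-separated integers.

t=0: arr=3 -> substrate=1 bound=2 product=0
t=1: arr=0 -> substrate=1 bound=2 product=0
t=2: arr=0 -> substrate=0 bound=1 product=2
t=3: arr=0 -> substrate=0 bound=1 product=2
t=4: arr=3 -> substrate=1 bound=2 product=3
t=5: arr=2 -> substrate=3 bound=2 product=3
t=6: arr=0 -> substrate=1 bound=2 product=5
t=7: arr=3 -> substrate=4 bound=2 product=5
t=8: arr=2 -> substrate=4 bound=2 product=7

Answer: 2 2 1 1 2 2 2 2 2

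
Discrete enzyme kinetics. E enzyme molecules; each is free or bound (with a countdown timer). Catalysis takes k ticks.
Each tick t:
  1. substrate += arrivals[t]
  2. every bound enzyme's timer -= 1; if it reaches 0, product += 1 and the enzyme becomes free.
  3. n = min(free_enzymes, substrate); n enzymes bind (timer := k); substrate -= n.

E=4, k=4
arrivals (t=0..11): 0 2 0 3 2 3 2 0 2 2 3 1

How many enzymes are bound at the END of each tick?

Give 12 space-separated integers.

Answer: 0 2 2 4 4 4 4 4 4 4 4 4

Derivation:
t=0: arr=0 -> substrate=0 bound=0 product=0
t=1: arr=2 -> substrate=0 bound=2 product=0
t=2: arr=0 -> substrate=0 bound=2 product=0
t=3: arr=3 -> substrate=1 bound=4 product=0
t=4: arr=2 -> substrate=3 bound=4 product=0
t=5: arr=3 -> substrate=4 bound=4 product=2
t=6: arr=2 -> substrate=6 bound=4 product=2
t=7: arr=0 -> substrate=4 bound=4 product=4
t=8: arr=2 -> substrate=6 bound=4 product=4
t=9: arr=2 -> substrate=6 bound=4 product=6
t=10: arr=3 -> substrate=9 bound=4 product=6
t=11: arr=1 -> substrate=8 bound=4 product=8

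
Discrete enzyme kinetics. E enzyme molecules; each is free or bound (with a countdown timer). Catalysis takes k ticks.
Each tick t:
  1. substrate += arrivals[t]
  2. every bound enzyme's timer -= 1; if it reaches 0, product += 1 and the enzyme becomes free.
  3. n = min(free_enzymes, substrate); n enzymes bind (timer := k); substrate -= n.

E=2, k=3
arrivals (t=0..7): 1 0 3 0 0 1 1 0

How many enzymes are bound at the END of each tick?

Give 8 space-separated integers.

t=0: arr=1 -> substrate=0 bound=1 product=0
t=1: arr=0 -> substrate=0 bound=1 product=0
t=2: arr=3 -> substrate=2 bound=2 product=0
t=3: arr=0 -> substrate=1 bound=2 product=1
t=4: arr=0 -> substrate=1 bound=2 product=1
t=5: arr=1 -> substrate=1 bound=2 product=2
t=6: arr=1 -> substrate=1 bound=2 product=3
t=7: arr=0 -> substrate=1 bound=2 product=3

Answer: 1 1 2 2 2 2 2 2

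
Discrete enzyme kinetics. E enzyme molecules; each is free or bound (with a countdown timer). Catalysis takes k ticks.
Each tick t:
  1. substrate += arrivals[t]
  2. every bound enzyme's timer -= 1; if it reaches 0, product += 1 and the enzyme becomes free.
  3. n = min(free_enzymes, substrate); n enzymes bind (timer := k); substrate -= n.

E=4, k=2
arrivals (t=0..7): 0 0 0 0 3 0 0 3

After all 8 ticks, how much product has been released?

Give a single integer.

Answer: 3

Derivation:
t=0: arr=0 -> substrate=0 bound=0 product=0
t=1: arr=0 -> substrate=0 bound=0 product=0
t=2: arr=0 -> substrate=0 bound=0 product=0
t=3: arr=0 -> substrate=0 bound=0 product=0
t=4: arr=3 -> substrate=0 bound=3 product=0
t=5: arr=0 -> substrate=0 bound=3 product=0
t=6: arr=0 -> substrate=0 bound=0 product=3
t=7: arr=3 -> substrate=0 bound=3 product=3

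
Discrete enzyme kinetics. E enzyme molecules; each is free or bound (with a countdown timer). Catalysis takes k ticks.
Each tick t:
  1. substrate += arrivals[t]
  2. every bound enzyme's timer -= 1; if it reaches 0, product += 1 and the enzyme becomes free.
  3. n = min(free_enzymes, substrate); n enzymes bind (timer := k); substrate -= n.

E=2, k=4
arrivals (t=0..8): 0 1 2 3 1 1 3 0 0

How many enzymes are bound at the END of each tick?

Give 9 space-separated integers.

Answer: 0 1 2 2 2 2 2 2 2

Derivation:
t=0: arr=0 -> substrate=0 bound=0 product=0
t=1: arr=1 -> substrate=0 bound=1 product=0
t=2: arr=2 -> substrate=1 bound=2 product=0
t=3: arr=3 -> substrate=4 bound=2 product=0
t=4: arr=1 -> substrate=5 bound=2 product=0
t=5: arr=1 -> substrate=5 bound=2 product=1
t=6: arr=3 -> substrate=7 bound=2 product=2
t=7: arr=0 -> substrate=7 bound=2 product=2
t=8: arr=0 -> substrate=7 bound=2 product=2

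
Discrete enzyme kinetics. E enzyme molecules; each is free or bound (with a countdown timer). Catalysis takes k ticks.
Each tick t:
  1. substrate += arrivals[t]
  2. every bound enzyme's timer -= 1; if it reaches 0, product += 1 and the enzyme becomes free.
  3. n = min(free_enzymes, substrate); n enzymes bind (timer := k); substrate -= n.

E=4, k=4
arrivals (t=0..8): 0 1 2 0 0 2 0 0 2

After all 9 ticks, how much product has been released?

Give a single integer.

t=0: arr=0 -> substrate=0 bound=0 product=0
t=1: arr=1 -> substrate=0 bound=1 product=0
t=2: arr=2 -> substrate=0 bound=3 product=0
t=3: arr=0 -> substrate=0 bound=3 product=0
t=4: arr=0 -> substrate=0 bound=3 product=0
t=5: arr=2 -> substrate=0 bound=4 product=1
t=6: arr=0 -> substrate=0 bound=2 product=3
t=7: arr=0 -> substrate=0 bound=2 product=3
t=8: arr=2 -> substrate=0 bound=4 product=3

Answer: 3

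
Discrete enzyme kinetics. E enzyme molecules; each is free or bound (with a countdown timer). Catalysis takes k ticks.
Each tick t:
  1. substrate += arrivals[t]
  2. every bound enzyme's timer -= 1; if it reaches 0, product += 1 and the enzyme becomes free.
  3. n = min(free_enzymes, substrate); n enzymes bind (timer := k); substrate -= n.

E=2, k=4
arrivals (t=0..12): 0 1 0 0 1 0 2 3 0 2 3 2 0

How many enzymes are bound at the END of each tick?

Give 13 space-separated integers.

Answer: 0 1 1 1 2 1 2 2 2 2 2 2 2

Derivation:
t=0: arr=0 -> substrate=0 bound=0 product=0
t=1: arr=1 -> substrate=0 bound=1 product=0
t=2: arr=0 -> substrate=0 bound=1 product=0
t=3: arr=0 -> substrate=0 bound=1 product=0
t=4: arr=1 -> substrate=0 bound=2 product=0
t=5: arr=0 -> substrate=0 bound=1 product=1
t=6: arr=2 -> substrate=1 bound=2 product=1
t=7: arr=3 -> substrate=4 bound=2 product=1
t=8: arr=0 -> substrate=3 bound=2 product=2
t=9: arr=2 -> substrate=5 bound=2 product=2
t=10: arr=3 -> substrate=7 bound=2 product=3
t=11: arr=2 -> substrate=9 bound=2 product=3
t=12: arr=0 -> substrate=8 bound=2 product=4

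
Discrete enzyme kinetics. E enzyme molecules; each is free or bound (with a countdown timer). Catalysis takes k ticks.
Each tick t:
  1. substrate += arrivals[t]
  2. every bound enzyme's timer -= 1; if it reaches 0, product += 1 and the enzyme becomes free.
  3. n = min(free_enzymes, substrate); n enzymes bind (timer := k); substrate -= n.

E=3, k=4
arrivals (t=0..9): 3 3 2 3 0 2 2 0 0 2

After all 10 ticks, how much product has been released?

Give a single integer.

t=0: arr=3 -> substrate=0 bound=3 product=0
t=1: arr=3 -> substrate=3 bound=3 product=0
t=2: arr=2 -> substrate=5 bound=3 product=0
t=3: arr=3 -> substrate=8 bound=3 product=0
t=4: arr=0 -> substrate=5 bound=3 product=3
t=5: arr=2 -> substrate=7 bound=3 product=3
t=6: arr=2 -> substrate=9 bound=3 product=3
t=7: arr=0 -> substrate=9 bound=3 product=3
t=8: arr=0 -> substrate=6 bound=3 product=6
t=9: arr=2 -> substrate=8 bound=3 product=6

Answer: 6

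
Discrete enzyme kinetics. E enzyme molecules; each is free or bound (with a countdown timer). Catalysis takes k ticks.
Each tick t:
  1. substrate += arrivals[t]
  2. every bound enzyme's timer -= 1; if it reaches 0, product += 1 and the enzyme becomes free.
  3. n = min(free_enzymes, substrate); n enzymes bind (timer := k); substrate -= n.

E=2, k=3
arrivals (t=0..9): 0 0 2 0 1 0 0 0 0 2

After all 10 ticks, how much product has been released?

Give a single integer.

Answer: 3

Derivation:
t=0: arr=0 -> substrate=0 bound=0 product=0
t=1: arr=0 -> substrate=0 bound=0 product=0
t=2: arr=2 -> substrate=0 bound=2 product=0
t=3: arr=0 -> substrate=0 bound=2 product=0
t=4: arr=1 -> substrate=1 bound=2 product=0
t=5: arr=0 -> substrate=0 bound=1 product=2
t=6: arr=0 -> substrate=0 bound=1 product=2
t=7: arr=0 -> substrate=0 bound=1 product=2
t=8: arr=0 -> substrate=0 bound=0 product=3
t=9: arr=2 -> substrate=0 bound=2 product=3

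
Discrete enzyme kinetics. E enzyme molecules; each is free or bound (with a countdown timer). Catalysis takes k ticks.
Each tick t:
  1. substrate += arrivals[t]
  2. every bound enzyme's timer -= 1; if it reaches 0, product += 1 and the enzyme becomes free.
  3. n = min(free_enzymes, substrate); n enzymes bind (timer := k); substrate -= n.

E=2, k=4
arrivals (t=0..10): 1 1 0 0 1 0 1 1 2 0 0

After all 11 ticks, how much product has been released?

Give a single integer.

t=0: arr=1 -> substrate=0 bound=1 product=0
t=1: arr=1 -> substrate=0 bound=2 product=0
t=2: arr=0 -> substrate=0 bound=2 product=0
t=3: arr=0 -> substrate=0 bound=2 product=0
t=4: arr=1 -> substrate=0 bound=2 product=1
t=5: arr=0 -> substrate=0 bound=1 product=2
t=6: arr=1 -> substrate=0 bound=2 product=2
t=7: arr=1 -> substrate=1 bound=2 product=2
t=8: arr=2 -> substrate=2 bound=2 product=3
t=9: arr=0 -> substrate=2 bound=2 product=3
t=10: arr=0 -> substrate=1 bound=2 product=4

Answer: 4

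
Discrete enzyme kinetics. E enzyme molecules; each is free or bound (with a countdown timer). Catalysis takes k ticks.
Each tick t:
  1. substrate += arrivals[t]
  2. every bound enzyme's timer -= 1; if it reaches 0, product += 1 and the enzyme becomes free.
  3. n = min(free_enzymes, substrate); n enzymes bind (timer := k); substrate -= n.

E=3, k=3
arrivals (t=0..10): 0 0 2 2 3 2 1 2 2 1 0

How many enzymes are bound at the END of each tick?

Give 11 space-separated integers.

Answer: 0 0 2 3 3 3 3 3 3 3 3

Derivation:
t=0: arr=0 -> substrate=0 bound=0 product=0
t=1: arr=0 -> substrate=0 bound=0 product=0
t=2: arr=2 -> substrate=0 bound=2 product=0
t=3: arr=2 -> substrate=1 bound=3 product=0
t=4: arr=3 -> substrate=4 bound=3 product=0
t=5: arr=2 -> substrate=4 bound=3 product=2
t=6: arr=1 -> substrate=4 bound=3 product=3
t=7: arr=2 -> substrate=6 bound=3 product=3
t=8: arr=2 -> substrate=6 bound=3 product=5
t=9: arr=1 -> substrate=6 bound=3 product=6
t=10: arr=0 -> substrate=6 bound=3 product=6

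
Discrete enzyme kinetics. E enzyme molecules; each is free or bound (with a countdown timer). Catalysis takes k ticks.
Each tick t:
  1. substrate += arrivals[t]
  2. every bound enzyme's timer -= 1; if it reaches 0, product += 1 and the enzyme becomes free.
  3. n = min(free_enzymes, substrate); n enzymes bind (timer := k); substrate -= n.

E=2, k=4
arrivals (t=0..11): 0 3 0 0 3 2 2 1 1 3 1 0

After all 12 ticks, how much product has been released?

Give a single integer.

t=0: arr=0 -> substrate=0 bound=0 product=0
t=1: arr=3 -> substrate=1 bound=2 product=0
t=2: arr=0 -> substrate=1 bound=2 product=0
t=3: arr=0 -> substrate=1 bound=2 product=0
t=4: arr=3 -> substrate=4 bound=2 product=0
t=5: arr=2 -> substrate=4 bound=2 product=2
t=6: arr=2 -> substrate=6 bound=2 product=2
t=7: arr=1 -> substrate=7 bound=2 product=2
t=8: arr=1 -> substrate=8 bound=2 product=2
t=9: arr=3 -> substrate=9 bound=2 product=4
t=10: arr=1 -> substrate=10 bound=2 product=4
t=11: arr=0 -> substrate=10 bound=2 product=4

Answer: 4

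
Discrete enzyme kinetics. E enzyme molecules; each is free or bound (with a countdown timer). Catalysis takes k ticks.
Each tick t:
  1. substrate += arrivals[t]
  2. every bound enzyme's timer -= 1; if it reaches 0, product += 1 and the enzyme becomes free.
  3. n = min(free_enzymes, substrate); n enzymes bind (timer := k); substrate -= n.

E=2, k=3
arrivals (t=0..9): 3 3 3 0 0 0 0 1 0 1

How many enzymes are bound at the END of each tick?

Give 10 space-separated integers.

t=0: arr=3 -> substrate=1 bound=2 product=0
t=1: arr=3 -> substrate=4 bound=2 product=0
t=2: arr=3 -> substrate=7 bound=2 product=0
t=3: arr=0 -> substrate=5 bound=2 product=2
t=4: arr=0 -> substrate=5 bound=2 product=2
t=5: arr=0 -> substrate=5 bound=2 product=2
t=6: arr=0 -> substrate=3 bound=2 product=4
t=7: arr=1 -> substrate=4 bound=2 product=4
t=8: arr=0 -> substrate=4 bound=2 product=4
t=9: arr=1 -> substrate=3 bound=2 product=6

Answer: 2 2 2 2 2 2 2 2 2 2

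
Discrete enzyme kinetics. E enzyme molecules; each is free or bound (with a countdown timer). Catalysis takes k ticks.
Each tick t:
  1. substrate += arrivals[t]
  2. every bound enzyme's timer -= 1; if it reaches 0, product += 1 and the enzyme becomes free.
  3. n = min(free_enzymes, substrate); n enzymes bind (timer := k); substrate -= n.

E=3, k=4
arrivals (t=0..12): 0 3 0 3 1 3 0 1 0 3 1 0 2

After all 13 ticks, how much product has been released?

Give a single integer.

t=0: arr=0 -> substrate=0 bound=0 product=0
t=1: arr=3 -> substrate=0 bound=3 product=0
t=2: arr=0 -> substrate=0 bound=3 product=0
t=3: arr=3 -> substrate=3 bound=3 product=0
t=4: arr=1 -> substrate=4 bound=3 product=0
t=5: arr=3 -> substrate=4 bound=3 product=3
t=6: arr=0 -> substrate=4 bound=3 product=3
t=7: arr=1 -> substrate=5 bound=3 product=3
t=8: arr=0 -> substrate=5 bound=3 product=3
t=9: arr=3 -> substrate=5 bound=3 product=6
t=10: arr=1 -> substrate=6 bound=3 product=6
t=11: arr=0 -> substrate=6 bound=3 product=6
t=12: arr=2 -> substrate=8 bound=3 product=6

Answer: 6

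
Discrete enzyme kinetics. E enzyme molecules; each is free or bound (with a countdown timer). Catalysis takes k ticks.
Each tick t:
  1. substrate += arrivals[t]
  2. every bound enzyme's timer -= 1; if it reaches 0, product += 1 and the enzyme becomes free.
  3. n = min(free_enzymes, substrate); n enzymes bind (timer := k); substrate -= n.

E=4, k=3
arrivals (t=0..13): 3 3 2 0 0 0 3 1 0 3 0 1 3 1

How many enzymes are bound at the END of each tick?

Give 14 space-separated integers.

Answer: 3 4 4 4 4 4 4 4 4 4 3 4 4 4

Derivation:
t=0: arr=3 -> substrate=0 bound=3 product=0
t=1: arr=3 -> substrate=2 bound=4 product=0
t=2: arr=2 -> substrate=4 bound=4 product=0
t=3: arr=0 -> substrate=1 bound=4 product=3
t=4: arr=0 -> substrate=0 bound=4 product=4
t=5: arr=0 -> substrate=0 bound=4 product=4
t=6: arr=3 -> substrate=0 bound=4 product=7
t=7: arr=1 -> substrate=0 bound=4 product=8
t=8: arr=0 -> substrate=0 bound=4 product=8
t=9: arr=3 -> substrate=0 bound=4 product=11
t=10: arr=0 -> substrate=0 bound=3 product=12
t=11: arr=1 -> substrate=0 bound=4 product=12
t=12: arr=3 -> substrate=0 bound=4 product=15
t=13: arr=1 -> substrate=1 bound=4 product=15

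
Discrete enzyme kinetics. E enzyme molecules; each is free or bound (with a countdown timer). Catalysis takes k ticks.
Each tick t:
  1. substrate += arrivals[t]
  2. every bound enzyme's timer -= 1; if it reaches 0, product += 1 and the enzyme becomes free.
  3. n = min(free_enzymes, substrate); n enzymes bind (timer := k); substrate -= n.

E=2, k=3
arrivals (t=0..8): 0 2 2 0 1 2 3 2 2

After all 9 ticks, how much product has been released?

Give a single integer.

Answer: 4

Derivation:
t=0: arr=0 -> substrate=0 bound=0 product=0
t=1: arr=2 -> substrate=0 bound=2 product=0
t=2: arr=2 -> substrate=2 bound=2 product=0
t=3: arr=0 -> substrate=2 bound=2 product=0
t=4: arr=1 -> substrate=1 bound=2 product=2
t=5: arr=2 -> substrate=3 bound=2 product=2
t=6: arr=3 -> substrate=6 bound=2 product=2
t=7: arr=2 -> substrate=6 bound=2 product=4
t=8: arr=2 -> substrate=8 bound=2 product=4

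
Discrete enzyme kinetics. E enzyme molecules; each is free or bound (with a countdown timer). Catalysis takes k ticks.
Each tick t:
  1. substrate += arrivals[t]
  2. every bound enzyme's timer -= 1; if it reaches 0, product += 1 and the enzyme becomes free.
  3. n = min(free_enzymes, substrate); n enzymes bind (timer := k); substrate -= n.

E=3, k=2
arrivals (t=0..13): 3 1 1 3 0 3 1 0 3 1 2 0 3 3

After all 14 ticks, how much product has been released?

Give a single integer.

Answer: 18

Derivation:
t=0: arr=3 -> substrate=0 bound=3 product=0
t=1: arr=1 -> substrate=1 bound=3 product=0
t=2: arr=1 -> substrate=0 bound=2 product=3
t=3: arr=3 -> substrate=2 bound=3 product=3
t=4: arr=0 -> substrate=0 bound=3 product=5
t=5: arr=3 -> substrate=2 bound=3 product=6
t=6: arr=1 -> substrate=1 bound=3 product=8
t=7: arr=0 -> substrate=0 bound=3 product=9
t=8: arr=3 -> substrate=1 bound=3 product=11
t=9: arr=1 -> substrate=1 bound=3 product=12
t=10: arr=2 -> substrate=1 bound=3 product=14
t=11: arr=0 -> substrate=0 bound=3 product=15
t=12: arr=3 -> substrate=1 bound=3 product=17
t=13: arr=3 -> substrate=3 bound=3 product=18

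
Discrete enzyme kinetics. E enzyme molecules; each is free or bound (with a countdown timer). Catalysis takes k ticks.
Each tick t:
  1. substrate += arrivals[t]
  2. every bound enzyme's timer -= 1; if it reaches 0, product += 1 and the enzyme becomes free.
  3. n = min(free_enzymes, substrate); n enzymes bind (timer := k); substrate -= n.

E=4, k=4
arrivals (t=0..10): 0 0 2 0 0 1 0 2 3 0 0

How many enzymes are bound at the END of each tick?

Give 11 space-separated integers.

t=0: arr=0 -> substrate=0 bound=0 product=0
t=1: arr=0 -> substrate=0 bound=0 product=0
t=2: arr=2 -> substrate=0 bound=2 product=0
t=3: arr=0 -> substrate=0 bound=2 product=0
t=4: arr=0 -> substrate=0 bound=2 product=0
t=5: arr=1 -> substrate=0 bound=3 product=0
t=6: arr=0 -> substrate=0 bound=1 product=2
t=7: arr=2 -> substrate=0 bound=3 product=2
t=8: arr=3 -> substrate=2 bound=4 product=2
t=9: arr=0 -> substrate=1 bound=4 product=3
t=10: arr=0 -> substrate=1 bound=4 product=3

Answer: 0 0 2 2 2 3 1 3 4 4 4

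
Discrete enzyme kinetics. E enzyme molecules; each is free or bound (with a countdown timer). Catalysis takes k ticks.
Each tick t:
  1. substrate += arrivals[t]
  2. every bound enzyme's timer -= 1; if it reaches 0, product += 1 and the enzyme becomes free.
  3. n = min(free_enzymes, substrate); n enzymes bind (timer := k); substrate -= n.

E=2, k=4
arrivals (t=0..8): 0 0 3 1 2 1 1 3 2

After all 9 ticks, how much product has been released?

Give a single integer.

Answer: 2

Derivation:
t=0: arr=0 -> substrate=0 bound=0 product=0
t=1: arr=0 -> substrate=0 bound=0 product=0
t=2: arr=3 -> substrate=1 bound=2 product=0
t=3: arr=1 -> substrate=2 bound=2 product=0
t=4: arr=2 -> substrate=4 bound=2 product=0
t=5: arr=1 -> substrate=5 bound=2 product=0
t=6: arr=1 -> substrate=4 bound=2 product=2
t=7: arr=3 -> substrate=7 bound=2 product=2
t=8: arr=2 -> substrate=9 bound=2 product=2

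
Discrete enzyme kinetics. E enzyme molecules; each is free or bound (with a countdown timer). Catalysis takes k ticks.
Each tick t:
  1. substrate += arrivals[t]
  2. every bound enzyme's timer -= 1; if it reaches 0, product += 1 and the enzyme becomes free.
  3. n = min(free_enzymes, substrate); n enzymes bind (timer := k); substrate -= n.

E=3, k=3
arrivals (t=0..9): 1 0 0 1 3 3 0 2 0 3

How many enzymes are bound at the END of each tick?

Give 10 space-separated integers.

Answer: 1 1 1 1 3 3 3 3 3 3

Derivation:
t=0: arr=1 -> substrate=0 bound=1 product=0
t=1: arr=0 -> substrate=0 bound=1 product=0
t=2: arr=0 -> substrate=0 bound=1 product=0
t=3: arr=1 -> substrate=0 bound=1 product=1
t=4: arr=3 -> substrate=1 bound=3 product=1
t=5: arr=3 -> substrate=4 bound=3 product=1
t=6: arr=0 -> substrate=3 bound=3 product=2
t=7: arr=2 -> substrate=3 bound=3 product=4
t=8: arr=0 -> substrate=3 bound=3 product=4
t=9: arr=3 -> substrate=5 bound=3 product=5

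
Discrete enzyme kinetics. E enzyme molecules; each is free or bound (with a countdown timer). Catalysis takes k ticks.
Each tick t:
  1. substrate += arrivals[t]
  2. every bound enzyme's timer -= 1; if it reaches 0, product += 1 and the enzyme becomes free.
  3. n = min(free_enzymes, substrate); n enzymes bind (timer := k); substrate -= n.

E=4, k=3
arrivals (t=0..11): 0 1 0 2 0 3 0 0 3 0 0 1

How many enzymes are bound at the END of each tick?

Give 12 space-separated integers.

t=0: arr=0 -> substrate=0 bound=0 product=0
t=1: arr=1 -> substrate=0 bound=1 product=0
t=2: arr=0 -> substrate=0 bound=1 product=0
t=3: arr=2 -> substrate=0 bound=3 product=0
t=4: arr=0 -> substrate=0 bound=2 product=1
t=5: arr=3 -> substrate=1 bound=4 product=1
t=6: arr=0 -> substrate=0 bound=3 product=3
t=7: arr=0 -> substrate=0 bound=3 product=3
t=8: arr=3 -> substrate=0 bound=4 product=5
t=9: arr=0 -> substrate=0 bound=3 product=6
t=10: arr=0 -> substrate=0 bound=3 product=6
t=11: arr=1 -> substrate=0 bound=1 product=9

Answer: 0 1 1 3 2 4 3 3 4 3 3 1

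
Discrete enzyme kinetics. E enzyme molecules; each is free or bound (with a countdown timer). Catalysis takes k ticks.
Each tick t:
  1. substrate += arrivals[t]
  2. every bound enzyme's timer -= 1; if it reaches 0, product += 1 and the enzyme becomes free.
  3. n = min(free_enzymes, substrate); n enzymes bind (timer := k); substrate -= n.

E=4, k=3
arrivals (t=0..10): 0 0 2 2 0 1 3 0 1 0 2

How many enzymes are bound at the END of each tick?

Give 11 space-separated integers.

Answer: 0 0 2 4 4 3 4 4 4 1 3

Derivation:
t=0: arr=0 -> substrate=0 bound=0 product=0
t=1: arr=0 -> substrate=0 bound=0 product=0
t=2: arr=2 -> substrate=0 bound=2 product=0
t=3: arr=2 -> substrate=0 bound=4 product=0
t=4: arr=0 -> substrate=0 bound=4 product=0
t=5: arr=1 -> substrate=0 bound=3 product=2
t=6: arr=3 -> substrate=0 bound=4 product=4
t=7: arr=0 -> substrate=0 bound=4 product=4
t=8: arr=1 -> substrate=0 bound=4 product=5
t=9: arr=0 -> substrate=0 bound=1 product=8
t=10: arr=2 -> substrate=0 bound=3 product=8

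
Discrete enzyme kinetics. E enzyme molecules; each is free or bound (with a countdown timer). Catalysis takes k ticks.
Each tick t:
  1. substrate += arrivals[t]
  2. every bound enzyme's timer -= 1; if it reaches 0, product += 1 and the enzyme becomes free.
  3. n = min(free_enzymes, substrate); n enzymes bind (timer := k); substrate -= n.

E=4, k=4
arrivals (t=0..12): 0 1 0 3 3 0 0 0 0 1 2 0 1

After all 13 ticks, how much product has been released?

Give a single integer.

t=0: arr=0 -> substrate=0 bound=0 product=0
t=1: arr=1 -> substrate=0 bound=1 product=0
t=2: arr=0 -> substrate=0 bound=1 product=0
t=3: arr=3 -> substrate=0 bound=4 product=0
t=4: arr=3 -> substrate=3 bound=4 product=0
t=5: arr=0 -> substrate=2 bound=4 product=1
t=6: arr=0 -> substrate=2 bound=4 product=1
t=7: arr=0 -> substrate=0 bound=3 product=4
t=8: arr=0 -> substrate=0 bound=3 product=4
t=9: arr=1 -> substrate=0 bound=3 product=5
t=10: arr=2 -> substrate=1 bound=4 product=5
t=11: arr=0 -> substrate=0 bound=3 product=7
t=12: arr=1 -> substrate=0 bound=4 product=7

Answer: 7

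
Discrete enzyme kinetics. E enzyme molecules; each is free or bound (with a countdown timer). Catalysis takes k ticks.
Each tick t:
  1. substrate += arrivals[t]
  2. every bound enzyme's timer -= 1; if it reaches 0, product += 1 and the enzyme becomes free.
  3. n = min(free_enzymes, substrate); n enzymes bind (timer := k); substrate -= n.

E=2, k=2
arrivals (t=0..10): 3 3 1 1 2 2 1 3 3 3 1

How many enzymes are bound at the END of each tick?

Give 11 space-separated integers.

Answer: 2 2 2 2 2 2 2 2 2 2 2

Derivation:
t=0: arr=3 -> substrate=1 bound=2 product=0
t=1: arr=3 -> substrate=4 bound=2 product=0
t=2: arr=1 -> substrate=3 bound=2 product=2
t=3: arr=1 -> substrate=4 bound=2 product=2
t=4: arr=2 -> substrate=4 bound=2 product=4
t=5: arr=2 -> substrate=6 bound=2 product=4
t=6: arr=1 -> substrate=5 bound=2 product=6
t=7: arr=3 -> substrate=8 bound=2 product=6
t=8: arr=3 -> substrate=9 bound=2 product=8
t=9: arr=3 -> substrate=12 bound=2 product=8
t=10: arr=1 -> substrate=11 bound=2 product=10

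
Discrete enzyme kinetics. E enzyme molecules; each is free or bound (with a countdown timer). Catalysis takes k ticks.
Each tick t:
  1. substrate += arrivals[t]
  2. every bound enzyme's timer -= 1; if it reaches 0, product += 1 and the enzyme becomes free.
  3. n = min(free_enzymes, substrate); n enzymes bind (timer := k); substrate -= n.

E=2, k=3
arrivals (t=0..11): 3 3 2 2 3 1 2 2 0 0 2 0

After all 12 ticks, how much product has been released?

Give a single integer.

t=0: arr=3 -> substrate=1 bound=2 product=0
t=1: arr=3 -> substrate=4 bound=2 product=0
t=2: arr=2 -> substrate=6 bound=2 product=0
t=3: arr=2 -> substrate=6 bound=2 product=2
t=4: arr=3 -> substrate=9 bound=2 product=2
t=5: arr=1 -> substrate=10 bound=2 product=2
t=6: arr=2 -> substrate=10 bound=2 product=4
t=7: arr=2 -> substrate=12 bound=2 product=4
t=8: arr=0 -> substrate=12 bound=2 product=4
t=9: arr=0 -> substrate=10 bound=2 product=6
t=10: arr=2 -> substrate=12 bound=2 product=6
t=11: arr=0 -> substrate=12 bound=2 product=6

Answer: 6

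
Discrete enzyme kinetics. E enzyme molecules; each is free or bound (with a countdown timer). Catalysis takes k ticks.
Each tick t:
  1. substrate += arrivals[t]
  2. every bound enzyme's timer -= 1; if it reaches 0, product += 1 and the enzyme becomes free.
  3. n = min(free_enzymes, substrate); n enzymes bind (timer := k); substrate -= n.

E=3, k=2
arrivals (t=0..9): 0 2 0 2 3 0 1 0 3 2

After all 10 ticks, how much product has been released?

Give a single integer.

Answer: 8

Derivation:
t=0: arr=0 -> substrate=0 bound=0 product=0
t=1: arr=2 -> substrate=0 bound=2 product=0
t=2: arr=0 -> substrate=0 bound=2 product=0
t=3: arr=2 -> substrate=0 bound=2 product=2
t=4: arr=3 -> substrate=2 bound=3 product=2
t=5: arr=0 -> substrate=0 bound=3 product=4
t=6: arr=1 -> substrate=0 bound=3 product=5
t=7: arr=0 -> substrate=0 bound=1 product=7
t=8: arr=3 -> substrate=0 bound=3 product=8
t=9: arr=2 -> substrate=2 bound=3 product=8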